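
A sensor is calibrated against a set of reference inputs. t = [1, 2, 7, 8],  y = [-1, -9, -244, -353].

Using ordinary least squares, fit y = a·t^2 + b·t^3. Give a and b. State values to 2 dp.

a = -1.19, b = -0.54

Forming MᵀM = [[6514, 49608]; [49608, 379858]] and Mᵀy = [-34585, -264501]ᵀ gives MᵀM·[a, b]ᵀ = Mᵀy.
det = 6514·379858 − 49608² = 13441348.
a = ((-34585)·379858 − 49608·(-264501))/13441348 = -8011661/6720674; b = (6514·(-264501) − 49608·(-34585))/13441348 = -3633417/6720674.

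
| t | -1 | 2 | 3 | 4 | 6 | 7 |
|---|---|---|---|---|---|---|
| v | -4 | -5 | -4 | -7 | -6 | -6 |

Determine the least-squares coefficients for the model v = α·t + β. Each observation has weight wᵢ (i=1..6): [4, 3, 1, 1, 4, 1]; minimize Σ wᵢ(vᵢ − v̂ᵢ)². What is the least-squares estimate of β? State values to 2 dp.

β = -4.32

From the data, Σwᵢ·t·t = 234, Σwᵢ·t = 40, Σwᵢ·1 = 14.
For AᵀWv: Σwᵢ·t·v = -240, Σwᵢ·v = -72.
Δ = 234·14 − 40² = 1676.
α = ((-240)·14 − 40·(-72))/1676 = -120/419; β = (234·(-72) − 40·(-240))/1676 = -1812/419.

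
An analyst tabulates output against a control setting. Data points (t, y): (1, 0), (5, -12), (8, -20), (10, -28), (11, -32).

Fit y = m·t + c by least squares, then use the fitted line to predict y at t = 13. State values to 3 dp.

ŷ = -37.309

The normal system MᵀM·[m, c]ᵀ = Mᵀy is [[311, 35]; [35, 5]]·[m, c]ᵀ = [-852, -92]ᵀ.
Eliminating c: 5·(row 1) − 35·(row 2) gives 330·m = 5·(-852) − 35·(-92) = -1040, so m = -104/33.
Then c = ((-92) − 35·(-104/33))/5 = 604/165.
At t = 13: ŷ = (-104/33)·(13) + (604/165)·(1) = -2052/55.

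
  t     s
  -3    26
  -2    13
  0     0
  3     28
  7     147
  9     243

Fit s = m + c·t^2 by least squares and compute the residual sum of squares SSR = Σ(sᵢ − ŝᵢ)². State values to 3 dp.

SSR = 2.747

The normal equations are: 6·m + 152·c = 457;  152·m + 9140·c = 27424.
Determinant 6·9140 − 152² = 31736.
m = (457·9140 − 152·27424)/31736 = 2133/7934; c = (6·27424 − 152·457)/31736 = 11885/3967.
Residuals: -9779/7934, 5929/7934, -2133/7934, 6089/7934, -565/7934, 459/7934; SSR = 21797/7934.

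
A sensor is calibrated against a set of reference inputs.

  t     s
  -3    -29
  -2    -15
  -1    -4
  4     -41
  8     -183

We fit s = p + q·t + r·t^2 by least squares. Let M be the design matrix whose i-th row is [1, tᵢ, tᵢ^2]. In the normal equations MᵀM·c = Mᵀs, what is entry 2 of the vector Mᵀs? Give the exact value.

-1507

Entry 2 ↔ basis t, so (Mᵀs)_{2} = Σᵢ (t)·sᵢ = (-3)·(-29) + (-2)·(-15) + (-1)·(-4) + (4)·(-41) + (8)·(-183) = -1507.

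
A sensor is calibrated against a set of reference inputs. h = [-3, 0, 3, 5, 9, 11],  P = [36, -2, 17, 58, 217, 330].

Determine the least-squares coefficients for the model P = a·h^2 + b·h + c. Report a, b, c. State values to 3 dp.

The normal equations are: 21989·a + 2185·b + 245·c = 59434;  2185·a + 245·b + 25·c = 5816;  245·a + 25·b + 6·c = 656.
Inverting the 3×3 Gram matrix, [a, b, c]ᵀ = [67273/22172, -353897/110860, -6982/5543]ᵀ.

a = 3.034, b = -3.192, c = -1.260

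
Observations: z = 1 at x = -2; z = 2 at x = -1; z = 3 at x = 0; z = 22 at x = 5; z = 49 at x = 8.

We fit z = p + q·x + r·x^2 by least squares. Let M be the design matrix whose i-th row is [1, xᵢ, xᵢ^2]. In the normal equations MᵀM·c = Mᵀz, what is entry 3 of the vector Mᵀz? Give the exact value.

Entry 3 ↔ basis x^2, so (Mᵀz)_{3} = Σᵢ (x^2)·zᵢ = (4)·(1) + (1)·(2) + (0)·(3) + (25)·(22) + (64)·(49) = 3692.

3692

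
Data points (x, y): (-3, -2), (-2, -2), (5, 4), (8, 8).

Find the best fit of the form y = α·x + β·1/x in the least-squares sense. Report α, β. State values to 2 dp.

From the data, Σx·x = 102, Σx·1/x = 4, Σ1/x·1/x = 6001/14400.
And Σx·y = 94, Σ1/x·y = 52/15.
AᵀA·[α, β]ᵀ = Aᵀy becomes [[102, 4]; [4, 6001/14400]]·[α, β]ᵀ = [94, 52/15]ᵀ.
Eliminating β: (6001/14400)·(row 1) − 4·(row 2) gives (63617/2400)·α = (6001/14400)·94 − 4·(52/15) = 182207/7200, so α = 182207/190851.
Then β = ((52/15) − 4·(182207/190851))/(6001/14400) = -53760/63617.

α = 0.95, β = -0.85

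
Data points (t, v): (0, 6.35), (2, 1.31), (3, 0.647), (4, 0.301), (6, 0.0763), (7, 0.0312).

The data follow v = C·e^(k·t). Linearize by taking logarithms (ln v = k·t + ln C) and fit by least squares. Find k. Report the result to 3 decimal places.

Let Y = ln v. Fitting Y = k·t + ln C by least squares:
Σt = 22.0000, Σ(t)² = 114.0000, Σln v = -5.5580, Σt·ln v = -45.2786.
Equations: 114.0000·k + 22.0000·ln C = -45.2786;  22.0000·k + 6·ln C = -5.5580.
Δ = 114.0000·6 − (22.0000)² = 200.0000; k = (-45.2786·6 − 22.0000·-5.5580)/200.0000 = -0.74698, ln C = (114.0000·-5.5580 − 22.0000·-45.2786)/200.0000 = 1.81259.

k = -0.747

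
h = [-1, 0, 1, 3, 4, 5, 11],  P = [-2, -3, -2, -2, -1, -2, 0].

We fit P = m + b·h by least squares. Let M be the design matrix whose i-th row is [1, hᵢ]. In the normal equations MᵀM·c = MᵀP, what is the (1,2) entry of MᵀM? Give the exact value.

Row 1 ↔ basis 1, column 2 ↔ basis h, so (MᵀM)_{1,2} = Σᵢ h = (1)·(-1) + (1)·(0) + (1)·(1) + (1)·(3) + (1)·(4) + (1)·(5) + (1)·(11) = 23.

23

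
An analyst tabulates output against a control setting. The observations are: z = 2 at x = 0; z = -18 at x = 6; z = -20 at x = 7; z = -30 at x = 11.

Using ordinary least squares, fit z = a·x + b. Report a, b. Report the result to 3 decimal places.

Normal-equation sums: Σx·x = 206, Σx = 24, Σ1 = 4.
For Mᵀz: Σx·z = -578, Σz = -66.
Normal equations: [[206, 24]; [24, 4]]·[a, b]ᵀ = [-578, -66]ᵀ.
det = 206·4 − 24² = 248.
a = ((-578)·4 − 24·(-66))/248 = -91/31; b = (206·(-66) − 24·(-578))/248 = 69/62.

a = -2.935, b = 1.113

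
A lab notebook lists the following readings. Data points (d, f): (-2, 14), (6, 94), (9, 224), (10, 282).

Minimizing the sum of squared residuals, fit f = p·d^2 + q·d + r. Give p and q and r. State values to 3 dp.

p = 3.080, q = -2.371, r = -3.026

The normal system MᵀM·[p, q, r]ᵀ = Mᵀf is [[17873, 1937, 221]; [1937, 221, 23]; [221, 23, 4]]·[p, q, r]ᵀ = [49784, 5372, 614]ᵀ.
Inverting the 3×3 Gram matrix, [p, q, r]ᵀ = [502/163, -1932/815, -2466/815]ᵀ.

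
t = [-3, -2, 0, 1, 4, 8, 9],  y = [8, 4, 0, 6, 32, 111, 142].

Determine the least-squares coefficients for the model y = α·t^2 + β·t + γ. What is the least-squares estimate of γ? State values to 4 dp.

Setting ∂/∂α … = 0 gives: 11011·α + 1271·β + 175·γ = 19212;  1271·α + 175·β + 17·γ = 2268;  175·α + 17·β + 7·γ = 303.
Solving the 3×3 system (Gaussian elimination) gives α = 33683/22246, β = 17911/9534, γ = 29045/33369.

γ = 0.8704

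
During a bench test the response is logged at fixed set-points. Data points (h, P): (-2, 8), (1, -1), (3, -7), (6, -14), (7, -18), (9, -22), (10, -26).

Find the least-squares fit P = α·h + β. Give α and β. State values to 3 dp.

Compute the Gram sums: Σh·h = 280, Σh = 34, Σ1 = 7.
Right-hand side: Σh·P = -706, ΣP = -80.
Eliminating β: 7·(row 1) − 34·(row 2) gives 804·α = 7·(-706) − 34·(-80) = -2222, so α = -1111/402.
Then β = ((-80) − 34·(-1111/402))/7 = 401/201.

α = -2.764, β = 1.995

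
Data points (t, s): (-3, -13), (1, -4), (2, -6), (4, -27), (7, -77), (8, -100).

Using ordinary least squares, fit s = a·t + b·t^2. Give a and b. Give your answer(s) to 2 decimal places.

a = -0.42, b = -1.51

The normal system AᵀA·[a, b]ᵀ = Aᵀs is [[143, 901]; [901, 6851]]·[a, b]ᵀ = [-1424, -10750]ᵀ.
det = 143·6851 − 901² = 167892.
a = ((-1424)·6851 − 901·(-10750))/167892 = -687/1646; b = (143·(-10750) − 901·(-1424))/167892 = -42371/27982.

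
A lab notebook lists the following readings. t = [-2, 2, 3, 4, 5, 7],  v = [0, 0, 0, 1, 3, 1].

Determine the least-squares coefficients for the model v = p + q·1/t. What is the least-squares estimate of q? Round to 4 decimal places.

q = 0.3740

Forming XᵀX = [[6, 389/420]; [389/420, 129481/176400]] and Xᵀv = [5, 139/140]ᵀ gives XᵀX·[p, q]ᵀ = Xᵀv.
det = 6·(129481/176400) − (389/420)² = 125113/35280.
p = (5·(129481/176400) − (389/420)·(139/140))/(125113/35280) = 485192/625565; q = (6·(139/140) − (389/420)·5)/(125113/35280) = 46788/125113.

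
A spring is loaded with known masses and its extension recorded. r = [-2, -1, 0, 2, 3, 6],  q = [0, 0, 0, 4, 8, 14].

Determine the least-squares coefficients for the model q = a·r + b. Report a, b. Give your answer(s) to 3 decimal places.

Entries of XᵀX: Σr·r = 54, Σr = 8, Σ1 = 6.
For Xᵀq: Σr·q = 116, Σq = 26.
Normal equations: [[54, 8]; [8, 6]]·[a, b]ᵀ = [116, 26]ᵀ.
det = 54·6 − 8² = 260.
a = (116·6 − 8·26)/260 = 122/65; b = (54·26 − 8·116)/260 = 119/65.

a = 1.877, b = 1.831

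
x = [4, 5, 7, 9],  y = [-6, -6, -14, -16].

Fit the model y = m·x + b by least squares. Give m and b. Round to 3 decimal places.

m = -2.271, b = 3.695

Forming AᵀA = [[171, 25]; [25, 4]] and Aᵀy = [-296, -42]ᵀ gives AᵀA·[m, b]ᵀ = Aᵀy.
Eliminating b: 4·(row 1) − 25·(row 2) gives 59·m = 4·(-296) − 25·(-42) = -134, so m = -134/59.
Then b = ((-42) − 25·(-134/59))/4 = 218/59.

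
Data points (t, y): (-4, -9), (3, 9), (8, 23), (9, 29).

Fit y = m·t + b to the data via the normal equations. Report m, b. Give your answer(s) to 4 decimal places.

Sums needed: Σt·t = 170, Σt = 16, Σ1 = 4.
Right-hand side: Σt·y = 508, Σy = 52.
So AᵀA·[m, b]ᵀ = Aᵀy: [[170, 16]; [16, 4]]·[m, b]ᵀ = [508, 52]ᵀ.
Determinant 170·4 − 16² = 424.
m = (508·4 − 16·52)/424 = 150/53; b = (170·52 − 16·508)/424 = 89/53.

m = 2.8302, b = 1.6792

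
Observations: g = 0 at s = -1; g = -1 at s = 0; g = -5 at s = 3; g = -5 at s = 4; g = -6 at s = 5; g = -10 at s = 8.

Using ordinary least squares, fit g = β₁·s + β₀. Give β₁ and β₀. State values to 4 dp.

β₁ = -1.0851, β₀ = -1.0638

Setting ∂/∂β₁ … = 0 gives: 115·β₁ + 19·β₀ = -145;  19·β₁ + 6·β₀ = -27.
(Σs·s = 115, Σs = 19, Σ1 = 6, Σs·g = -145, Σg = -27.)
Eliminating β₀: 6·(row 1) − 19·(row 2) gives 329·β₁ = 6·(-145) − 19·(-27) = -357, so β₁ = -51/47.
Then β₀ = ((-27) − 19·(-51/47))/6 = -50/47.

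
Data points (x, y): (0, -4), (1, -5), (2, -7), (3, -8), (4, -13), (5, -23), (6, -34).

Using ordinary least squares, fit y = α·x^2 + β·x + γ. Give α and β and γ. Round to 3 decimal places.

Setting ∂/∂α … = 0 gives: 2275·α + 441·β + 91·γ = -2112;  441·α + 91·β + 21·γ = -414;  91·α + 21·β + 7·γ = -94.
Inverting the 3×3 Gram matrix, [α, β, γ]ᵀ = [-7/6, 16/7, -215/42]ᵀ.

α = -1.167, β = 2.286, γ = -5.119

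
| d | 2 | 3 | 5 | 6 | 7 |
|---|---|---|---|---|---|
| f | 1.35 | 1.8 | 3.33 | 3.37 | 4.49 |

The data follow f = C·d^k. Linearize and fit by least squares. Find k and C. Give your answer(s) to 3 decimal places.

k = 0.947, C = 0.676

Let Y = ln f. Fitting Y = k·ln d + ln C by least squares:
XᵀX = [[11.2747, 7.1389]; [7.1389, 5]], rhs = [7.8892, 4.8076]ᵀ  (here Σln d = 7.1389, Σ(ln d)² = 11.2747, Σln f = 4.8076, Σln d·ln f = 7.8892).
Solving (det = 5.4099): k = 0.94732, ln C = -0.39103, so C = exp(-0.39103) = 0.67636.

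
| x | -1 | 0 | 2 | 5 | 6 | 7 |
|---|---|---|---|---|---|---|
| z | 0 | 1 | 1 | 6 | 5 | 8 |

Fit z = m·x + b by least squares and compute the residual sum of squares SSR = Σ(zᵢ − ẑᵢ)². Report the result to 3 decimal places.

SSR = 5.131

The normal system MᵀM·[m, b]ᵀ = Mᵀz is [[115, 19]; [19, 6]]·[m, b]ᵀ = [118, 21]ᵀ.
Eliminating b: 6·(row 1) − 19·(row 2) gives 329·m = 6·118 − 19·21 = 309, so m = 309/329.
Then b = (21 − 19·(309/329))/6 = 173/329.
Residuals: 136/329, 156/329, -66/47, 256/329, -382/329, 296/329; SSR = 1688/329.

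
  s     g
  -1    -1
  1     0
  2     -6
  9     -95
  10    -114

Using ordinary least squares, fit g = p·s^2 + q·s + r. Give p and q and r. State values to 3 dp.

p = -1.092, q = -0.604, r = 0.177

Setting ∂/∂p … = 0 gives: 16579·p + 1737·q + 187·r = -19120;  1737·p + 187·q + 21·r = -2006;  187·p + 21·q + 5·r = -216.
(Σs^2·s^2 = 16579, Σs^2·s = 1737, Σs^2 = 187, Σs·s = 187, Σs = 21, Σ1 = 5, Σs^2·g = -19120, Σs·g = -2006, Σg = -216.)
Inverting the 3×3 Gram matrix, [p, q, r]ᵀ = [-4355/3988, -31289/51844, 4577/25922]ᵀ.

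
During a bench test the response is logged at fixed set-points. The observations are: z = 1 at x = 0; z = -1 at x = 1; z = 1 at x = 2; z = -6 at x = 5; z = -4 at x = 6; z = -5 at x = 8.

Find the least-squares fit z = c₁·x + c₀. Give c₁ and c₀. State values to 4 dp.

Entries of MᵀM: Σx·x = 130, Σx = 22, Σ1 = 6.
And Σx·z = -93, Σz = -14.
det = 130·6 − 22² = 296.
c₁ = ((-93)·6 − 22·(-14))/296 = -125/148; c₀ = (130·(-14) − 22·(-93))/296 = 113/148.

c₁ = -0.8446, c₀ = 0.7635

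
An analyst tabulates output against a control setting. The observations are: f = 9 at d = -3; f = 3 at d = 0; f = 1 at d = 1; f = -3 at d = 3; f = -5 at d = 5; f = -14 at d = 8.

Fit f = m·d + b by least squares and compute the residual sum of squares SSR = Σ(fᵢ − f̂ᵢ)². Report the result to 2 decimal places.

Compute the Gram sums: Σd·d = 108, Σd = 14, Σ1 = 6.
For Aᵀf: Σd·f = -172, Σf = -9.
Δ = 108·6 − 14² = 452.
m = ((-172)·6 − 14·(-9))/452 = -453/226; b = (108·(-9) − 14·(-172))/452 = 359/113.
Residuals: -43/226, -20/113, -39/226, -37/226, 417/226, -129/113; SSR = 546/113.

SSR = 4.83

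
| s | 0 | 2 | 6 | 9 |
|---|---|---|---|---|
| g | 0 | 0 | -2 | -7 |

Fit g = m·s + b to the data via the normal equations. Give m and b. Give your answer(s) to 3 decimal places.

m = -0.754, b = 0.954

Sums needed: Σs·s = 121, Σs = 17, Σ1 = 4.
Moment sums: Σs·g = -75, Σg = -9.
So XᵀX·[m, b]ᵀ = Xᵀg: [[121, 17]; [17, 4]]·[m, b]ᵀ = [-75, -9]ᵀ.
Determinant 121·4 − 17² = 195.
m = ((-75)·4 − 17·(-9))/195 = -49/65; b = (121·(-9) − 17·(-75))/195 = 62/65.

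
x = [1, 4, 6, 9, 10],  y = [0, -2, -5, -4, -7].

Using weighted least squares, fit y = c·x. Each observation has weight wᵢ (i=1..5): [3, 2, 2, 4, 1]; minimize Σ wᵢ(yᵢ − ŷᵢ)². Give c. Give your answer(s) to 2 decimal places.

The normal system AᵀWA·[c]ᵀ = AᵀWy is [[531]]·[c]ᵀ = [-290]ᵀ.
c = (-290)/531 = -0.546139.

c = -0.55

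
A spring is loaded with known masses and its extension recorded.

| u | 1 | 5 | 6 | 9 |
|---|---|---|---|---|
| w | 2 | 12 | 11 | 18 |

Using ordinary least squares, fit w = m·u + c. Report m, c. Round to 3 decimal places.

The normal equations are: 143·m + 21·c = 290;  21·m + 4·c = 43.
(Σu·u = 143, Σu = 21, Σ1 = 4, Σu·w = 290, Σw = 43.)
det = 143·4 − 21² = 131.
m = (290·4 − 21·43)/131 = 257/131; c = (143·43 − 21·290)/131 = 59/131.

m = 1.962, c = 0.450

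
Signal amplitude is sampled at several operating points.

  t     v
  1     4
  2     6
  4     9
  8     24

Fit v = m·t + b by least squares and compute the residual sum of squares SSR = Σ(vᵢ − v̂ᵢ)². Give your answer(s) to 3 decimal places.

Normal-equation sums: Σt·t = 85, Σt = 15, Σ1 = 4.
Moment sums: Σt·v = 244, Σv = 43.
Normal equations: [[85, 15]; [15, 4]]·[m, b]ᵀ = [244, 43]ᵀ.
Eliminating b: 4·(row 1) − 15·(row 2) gives 115·m = 4·244 − 15·43 = 331, so m = 331/115.
Then b = (43 − 15·(331/115))/4 = -1/23.
Residuals: 134/115, 33/115, -284/115, 117/115; SSR = 986/115.

SSR = 8.574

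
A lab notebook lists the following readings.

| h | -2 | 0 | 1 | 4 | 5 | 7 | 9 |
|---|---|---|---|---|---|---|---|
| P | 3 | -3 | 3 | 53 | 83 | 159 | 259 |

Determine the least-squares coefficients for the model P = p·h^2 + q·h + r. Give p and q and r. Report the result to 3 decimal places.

p = 2.962, q = 2.470, r = -3.363

With design matrix A, AᵀA = [[9860, 1254, 176]; [1254, 176, 24]; [176, 24, 7]] and AᵀP = [31708, 4068, 557]ᵀ.
Solving the 3×3 system (Gaussian elimination) gives p = 446154/150641, q = 372102/150641, r = -506645/150641.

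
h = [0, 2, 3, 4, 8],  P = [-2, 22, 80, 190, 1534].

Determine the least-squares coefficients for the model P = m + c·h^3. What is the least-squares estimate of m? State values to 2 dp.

Sums needed: Σ1 = 5, Σh^3 = 611, Σh^3·h^3 = 267033.
Right-hand side: ΣP = 1824, Σh^3·P = 799904.
So XᵀX·[m, c]ᵀ = XᵀP: [[5, 611]; [611, 267033]]·[m, c]ᵀ = [1824, 799904]ᵀ.
Determinant 5·267033 − 611² = 961844.
m = (1824·267033 − 611·799904)/961844 = -32176/18497; c = (5·799904 − 611·1824)/961844 = 721264/240461.

m = -1.74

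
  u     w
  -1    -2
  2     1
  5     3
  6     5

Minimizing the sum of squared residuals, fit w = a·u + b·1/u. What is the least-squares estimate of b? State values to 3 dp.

b = 0.896

With design matrix A, AᵀA = [[66, 4]; [4, 593/450]] and Aᵀw = [49, 59/15]ᵀ.
Eliminating b: (593/450)·(row 1) − 4·(row 2) gives (5323/75)·a = (593/450)·49 − 4·(59/15) = 21977/450, so a = 21977/31938.
Then b = ((59/15) − 4·(21977/31938))/(593/450) = 4770/5323.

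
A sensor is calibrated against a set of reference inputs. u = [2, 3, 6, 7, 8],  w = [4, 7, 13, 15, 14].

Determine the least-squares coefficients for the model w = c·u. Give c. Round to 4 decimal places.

c = 2.0000

Entries of MᵀM: Σu·u = 162.
For Mᵀw: Σu·w = 324.
Normal equations: [[162]]·[c]ᵀ = [324]ᵀ.
c = 324/162 = 2.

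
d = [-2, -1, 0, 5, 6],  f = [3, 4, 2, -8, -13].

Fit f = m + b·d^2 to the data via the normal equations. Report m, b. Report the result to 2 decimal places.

Sums needed: Σ1 = 5, Σd^2 = 66, Σd^2·d^2 = 1938.
And Σf = -12, Σd^2·f = -652.
So XᵀX·[m, b]ᵀ = Xᵀf: [[5, 66]; [66, 1938]]·[m, b]ᵀ = [-12, -652]ᵀ.
Eliminating b: 1938·(row 1) − 66·(row 2) gives 5334·m = 1938·(-12) − 66·(-652) = 19776, so m = 3296/889.
Then b = ((-652) − 66·(3296/889))/1938 = -1234/2667.

m = 3.71, b = -0.46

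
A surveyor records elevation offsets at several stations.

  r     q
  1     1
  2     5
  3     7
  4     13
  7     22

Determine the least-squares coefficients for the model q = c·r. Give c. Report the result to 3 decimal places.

c = 3.013

Entries of MᵀM: Σr·r = 79.
Right-hand side: Σr·q = 238.
Hence c = 238 / 79 ≈ 3.01266.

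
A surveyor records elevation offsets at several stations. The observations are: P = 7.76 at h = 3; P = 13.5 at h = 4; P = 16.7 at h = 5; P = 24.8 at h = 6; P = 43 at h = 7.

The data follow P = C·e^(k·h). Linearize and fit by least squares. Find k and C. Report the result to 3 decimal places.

k = 0.403, C = 2.391

Linearized form: ln P = k·h + ln C. From the 5 transformed points,
Over the data: Σh = 25.0000, Σ(h)² = 135.0000, Σln P = 14.4391, Σh·ln P = 76.2282.
Normal system: [[135.0000, 25.0000]; [25.0000, 5]]·[k, ln C]ᵀ = [76.2282, 14.4391]ᵀ.
Solving (det = 50.0000): k = 0.40326, ln C = 0.87153, so C = exp(0.87153) = 2.39057.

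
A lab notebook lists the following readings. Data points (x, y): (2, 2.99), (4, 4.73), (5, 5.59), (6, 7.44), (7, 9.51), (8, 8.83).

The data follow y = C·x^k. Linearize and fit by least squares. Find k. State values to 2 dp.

k = 0.85

With ln yᵢ as the transformed response and ln xᵢ as the regressor:
AᵀA = [[16.3136, 9.5060]; [9.5060, 6]], rhs = [18.1912, 10.8075]ᵀ  (here Σln x = 9.5060, Σ(ln x)² = 16.3136, Σln y = 10.8075, Σln x·ln y = 18.1912).
Slope k = (n·Σln x·ln y − Σln x·Σln y)/(n·Σ(ln x)² − (Σln x)²) = (6·18.1912 − 9.5060·10.8075)/7.5177 = 0.85277; ln C = (Σln y − k·Σln x)/n = 0.45019.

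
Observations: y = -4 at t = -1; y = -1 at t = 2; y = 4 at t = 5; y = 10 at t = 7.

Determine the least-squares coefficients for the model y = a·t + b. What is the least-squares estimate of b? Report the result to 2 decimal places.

Compute the Gram sums: Σt·t = 79, Σt = 13, Σ1 = 4.
For Xᵀy: Σt·y = 92, Σy = 9.
Determinant 79·4 − 13² = 147.
a = (92·4 − 13·9)/147 = 251/147; b = (79·9 − 13·92)/147 = -485/147.

b = -3.30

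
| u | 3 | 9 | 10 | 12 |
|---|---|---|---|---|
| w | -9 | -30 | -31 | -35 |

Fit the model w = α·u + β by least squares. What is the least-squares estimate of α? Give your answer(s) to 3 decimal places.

α = -2.989

Setting ∂/∂α … = 0 gives: 334·α + 34·β = -1027;  34·α + 4·β = -105.
(Σu·u = 334, Σu = 34, Σ1 = 4, Σu·w = -1027, Σw = -105.)
Δ = 334·4 − 34² = 180.
α = ((-1027)·4 − 34·(-105))/180 = -269/90; β = (334·(-105) − 34·(-1027))/180 = -38/45.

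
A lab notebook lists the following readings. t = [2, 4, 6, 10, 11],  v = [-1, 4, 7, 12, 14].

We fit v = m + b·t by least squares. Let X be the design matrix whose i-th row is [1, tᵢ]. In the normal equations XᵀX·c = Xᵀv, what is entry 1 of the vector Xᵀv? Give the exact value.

Entry 1 ↔ basis 1, so (Xᵀv)_{1} = Σᵢ vᵢ = (1)·(-1) + (1)·(4) + (1)·(7) + (1)·(12) + (1)·(14) = 36.

36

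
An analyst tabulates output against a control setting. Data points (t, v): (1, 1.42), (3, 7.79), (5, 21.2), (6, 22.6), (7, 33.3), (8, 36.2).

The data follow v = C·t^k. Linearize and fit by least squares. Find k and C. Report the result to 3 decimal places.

k = 1.590, C = 1.424

With ln vᵢ as the transformed response and ln tᵢ as the regressor:
AᵀA = [[15.1183, 8.5252]; [8.5252, 6]], rhs = [27.0419, 15.6701]ᵀ  (here Σln t = 8.5252, Σ(ln t)² = 15.1183, Σln v = 15.6701, Σln t·ln v = 27.0419).
Slope k = (n·Σln t·ln v − Σln t·Σln v)/(n·Σ(ln t)² − (Σln t)²) = (6·27.0419 − 8.5252·15.6701)/18.0313 = 1.58953; ln C = (Σln v − k·Σln t)/n = 0.35318, so C = exp(0.35318) = 1.42359.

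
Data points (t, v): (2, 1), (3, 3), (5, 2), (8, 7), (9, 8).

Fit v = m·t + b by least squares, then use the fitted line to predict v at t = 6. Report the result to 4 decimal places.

Normal-equation sums: Σt·t = 183, Σt = 27, Σ1 = 5.
And Σt·v = 149, Σv = 21.
XᵀX·[m, b]ᵀ = Xᵀv becomes [[183, 27]; [27, 5]]·[m, b]ᵀ = [149, 21]ᵀ.
det = 183·5 − 27² = 186.
m = (149·5 − 27·21)/186 = 89/93; b = (183·21 − 27·149)/186 = -30/31.
At t = 6: v̂ = (89/93)·(6) + (-30/31)·(1) = 148/31.

v̂ = 4.7742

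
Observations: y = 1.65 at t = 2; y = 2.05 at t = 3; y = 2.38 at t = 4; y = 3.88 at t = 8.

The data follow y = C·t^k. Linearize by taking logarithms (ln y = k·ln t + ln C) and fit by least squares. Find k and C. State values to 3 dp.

With ln yᵢ as the transformed response and ln tᵢ as the regressor:
Σln t = 5.2575, Σ(ln t)² = 7.9333, Σln y = 3.4416, Σln t·ln y = 5.1572.
Equations: 7.9333·k + 5.2575·ln C = 5.1572;  5.2575·k + 4·ln C = 3.4416.
Slope k = (n·Σln t·ln y − Σln t·Σln y)/(n·Σ(ln t)² − (Σln t)²) = (4·5.1572 − 5.2575·3.4416)/4.0919 = 0.61946; ln C = (Σln y − k·Σln t)/n = 0.04619, so C = exp(0.04619) = 1.04727.

k = 0.619, C = 1.047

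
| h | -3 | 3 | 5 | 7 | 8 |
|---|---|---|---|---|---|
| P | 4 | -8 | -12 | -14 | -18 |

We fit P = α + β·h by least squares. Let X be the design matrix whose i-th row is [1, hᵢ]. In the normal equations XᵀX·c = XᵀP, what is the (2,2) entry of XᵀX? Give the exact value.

156

Row 2 ↔ basis h, column 2 ↔ basis h, so (XᵀX)_{2,2} = Σᵢ (h)·(h) = (-3)·(-3) + (3)·(3) + (5)·(5) + (7)·(7) + (8)·(8) = 156.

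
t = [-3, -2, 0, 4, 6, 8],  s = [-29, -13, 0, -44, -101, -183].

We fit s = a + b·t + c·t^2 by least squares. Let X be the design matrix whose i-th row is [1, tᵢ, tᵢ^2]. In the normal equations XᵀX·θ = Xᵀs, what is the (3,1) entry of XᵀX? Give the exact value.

Row 3 ↔ basis t^2, column 1 ↔ basis 1, so (XᵀX)_{3,1} = Σᵢ t^2 = (9)·(1) + (4)·(1) + (0)·(1) + (16)·(1) + (36)·(1) + (64)·(1) = 129.

129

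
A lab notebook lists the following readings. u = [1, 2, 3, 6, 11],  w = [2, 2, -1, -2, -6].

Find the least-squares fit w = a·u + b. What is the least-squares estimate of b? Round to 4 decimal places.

b = 2.6687

Entries of MᵀM: Σu·u = 171, Σu = 23, Σ1 = 5.
Moment sums: Σu·w = -75, Σw = -5.
Normal equations: [[171, 23]; [23, 5]]·[a, b]ᵀ = [-75, -5]ᵀ.
Eliminating b: 5·(row 1) − 23·(row 2) gives 326·a = 5·(-75) − 23·(-5) = -260, so a = -130/163.
Then b = ((-5) − 23·(-130/163))/5 = 435/163.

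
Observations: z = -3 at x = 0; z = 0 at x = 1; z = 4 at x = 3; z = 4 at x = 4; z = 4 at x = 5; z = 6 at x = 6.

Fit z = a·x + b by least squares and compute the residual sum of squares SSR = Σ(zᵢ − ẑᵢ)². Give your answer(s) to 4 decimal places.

SSR = 5.8509

From the data, Σx·x = 87, Σx = 19, Σ1 = 6.
For Mᵀz: Σx·z = 84, Σz = 15.
det = 87·6 − 19² = 161.
a = (84·6 − 19·15)/161 = 219/161; b = (87·15 − 19·84)/161 = -291/161.
Residuals: -192/161, 72/161, 278/161, 59/161, -160/161, -57/161; SSR = 942/161.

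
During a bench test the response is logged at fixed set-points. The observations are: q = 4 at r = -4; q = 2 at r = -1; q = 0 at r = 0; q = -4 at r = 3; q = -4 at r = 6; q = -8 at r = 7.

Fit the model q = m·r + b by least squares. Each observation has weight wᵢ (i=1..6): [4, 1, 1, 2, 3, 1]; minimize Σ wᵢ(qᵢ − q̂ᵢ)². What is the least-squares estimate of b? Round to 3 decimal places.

b = 0.243

Normal-equation sums: Σwᵢ·r·r = 240, Σwᵢ·r = 14, Σwᵢ·1 = 12.
Right-hand side: Σwᵢ·r·q = -218, Σwᵢ·q = -10.
Determinant 240·12 − 14² = 2684.
m = ((-218)·12 − 14·(-10))/2684 = -619/671; b = (240·(-10) − 14·(-218))/2684 = 163/671.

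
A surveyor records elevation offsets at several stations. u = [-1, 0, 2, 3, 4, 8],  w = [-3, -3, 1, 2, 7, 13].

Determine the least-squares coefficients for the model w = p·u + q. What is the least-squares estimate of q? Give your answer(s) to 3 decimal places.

q = -2.240

From the data, Σu·u = 94, Σu = 16, Σ1 = 6.
Moment sums: Σu·w = 143, Σw = 17.
MᵀM·[p, q]ᵀ = Mᵀw becomes [[94, 16]; [16, 6]]·[p, q]ᵀ = [143, 17]ᵀ.
det = 94·6 − 16² = 308.
p = (143·6 − 16·17)/308 = 293/154; q = (94·17 − 16·143)/308 = -345/154.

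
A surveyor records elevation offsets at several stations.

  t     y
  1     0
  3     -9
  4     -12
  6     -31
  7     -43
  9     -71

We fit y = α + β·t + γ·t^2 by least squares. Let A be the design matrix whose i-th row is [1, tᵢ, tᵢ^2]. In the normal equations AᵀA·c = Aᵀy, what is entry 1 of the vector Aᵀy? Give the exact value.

-166

Entry 1 ↔ basis 1, so (Aᵀy)_{1} = Σᵢ yᵢ = (1)·(0) + (1)·(-9) + (1)·(-12) + (1)·(-31) + (1)·(-43) + (1)·(-71) = -166.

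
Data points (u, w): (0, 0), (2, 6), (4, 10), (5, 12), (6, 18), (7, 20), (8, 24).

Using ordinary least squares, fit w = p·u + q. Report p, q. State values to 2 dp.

Forming XᵀX = [[194, 32]; [32, 7]] and Xᵀw = [552, 90]ᵀ gives XᵀX·[p, q]ᵀ = Xᵀw.
Determinant 194·7 − 32² = 334.
p = (552·7 − 32·90)/334 = 492/167; q = (194·90 − 32·552)/334 = -102/167.

p = 2.95, q = -0.61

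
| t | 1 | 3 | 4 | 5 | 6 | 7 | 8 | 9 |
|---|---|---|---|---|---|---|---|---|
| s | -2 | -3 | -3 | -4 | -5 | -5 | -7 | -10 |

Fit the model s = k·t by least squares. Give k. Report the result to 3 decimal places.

k = -0.904

AᵀA·[k]ᵀ = Aᵀs reads: 281·k = -254.
(Σt·t = 281, Σt·s = -254.)
Hence k = -254 / 281 ≈ -0.903915.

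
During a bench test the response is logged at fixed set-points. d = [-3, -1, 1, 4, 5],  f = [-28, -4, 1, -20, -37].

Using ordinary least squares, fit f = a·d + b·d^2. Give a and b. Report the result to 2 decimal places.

Normal-equation sums: Σd·d = 52, Σd·d^2 = 162, Σd^2·d^2 = 964.
Moment sums: Σd·f = -176, Σd^2·f = -1500.
So XᵀX·[a, b]ᵀ = Xᵀf: [[52, 162]; [162, 964]]·[a, b]ᵀ = [-176, -1500]ᵀ.
Δ = 52·964 − 162² = 23884.
a = ((-176)·964 − 162·(-1500))/23884 = 18334/5971; b = (52·(-1500) − 162·(-176))/23884 = -12372/5971.

a = 3.07, b = -2.07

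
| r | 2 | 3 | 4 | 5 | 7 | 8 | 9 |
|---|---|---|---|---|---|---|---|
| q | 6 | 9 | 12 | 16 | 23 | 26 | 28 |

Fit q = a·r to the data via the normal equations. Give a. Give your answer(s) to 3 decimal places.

a = 3.177

Setting ∂/∂a … = 0 gives: 248·a = 788.
Hence a = 788 / 248 ≈ 3.17742.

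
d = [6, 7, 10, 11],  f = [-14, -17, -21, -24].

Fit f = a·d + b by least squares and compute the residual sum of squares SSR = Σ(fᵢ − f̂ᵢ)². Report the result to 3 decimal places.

Forming AᵀA = [[306, 34]; [34, 4]] and Aᵀf = [-677, -76]ᵀ gives AᵀA·[a, b]ᵀ = Aᵀf.
Determinant 306·4 − 34² = 68.
a = ((-677)·4 − 34·(-76))/68 = -31/17; b = (306·(-76) − 34·(-677))/68 = -7/2.
Residuals: 15/34, -25/34, 25/34, -15/34; SSR = 25/17.

SSR = 1.471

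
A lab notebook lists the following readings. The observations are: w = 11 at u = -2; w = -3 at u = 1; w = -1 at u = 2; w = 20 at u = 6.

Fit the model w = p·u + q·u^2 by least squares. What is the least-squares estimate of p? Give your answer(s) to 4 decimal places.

The normal equations are: 45·p + 217·q = 93;  217·p + 1329·q = 757.
Determinant 45·1329 − 217² = 12716.
p = (93·1329 − 217·757)/12716 = -10168/3179; q = (45·757 − 217·93)/12716 = 3471/3179.

p = -3.1985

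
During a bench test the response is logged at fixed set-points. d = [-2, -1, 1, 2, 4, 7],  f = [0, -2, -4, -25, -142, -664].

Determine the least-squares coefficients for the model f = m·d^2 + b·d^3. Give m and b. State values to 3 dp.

From the data, Σd^2·d^2 = 2691, Σd^2·d^3 = 17831, Σd^3·d^3 = 121875.
And Σd^2·f = -34914, Σd^3·f = -237042.
AᵀA·[m, b]ᵀ = Aᵀf becomes [[2691, 17831]; [17831, 121875]]·[m, b]ᵀ = [-34914, -237042]ᵀ.
Determinant 2691·121875 − 17831² = 10021064.
m = ((-34914)·121875 − 17831·(-237042))/10021064 = -3555981/1252633; b = (2691·(-237042) − 17831·(-34914))/10021064 = -1916061/1252633.

m = -2.839, b = -1.530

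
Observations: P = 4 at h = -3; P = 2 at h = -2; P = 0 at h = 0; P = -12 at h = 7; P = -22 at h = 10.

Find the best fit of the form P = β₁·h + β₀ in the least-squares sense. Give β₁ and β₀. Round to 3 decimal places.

β₁ = -1.898, β₀ = -1.045

Entries of XᵀX: Σh·h = 162, Σh = 12, Σ1 = 5.
Moment sums: Σh·P = -320, ΣP = -28.
Δ = 162·5 − 12² = 666.
β₁ = ((-320)·5 − 12·(-28))/666 = -632/333; β₀ = (162·(-28) − 12·(-320))/666 = -116/111.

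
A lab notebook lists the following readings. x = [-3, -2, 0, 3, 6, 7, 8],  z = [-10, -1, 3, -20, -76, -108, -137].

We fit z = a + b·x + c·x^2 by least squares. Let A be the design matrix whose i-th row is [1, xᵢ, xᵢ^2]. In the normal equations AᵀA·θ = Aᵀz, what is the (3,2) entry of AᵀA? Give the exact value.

Row 3 ↔ basis x^2, column 2 ↔ basis x, so (AᵀA)_{3,2} = Σᵢ (x^2)·(x) = (9)·(-3) + (4)·(-2) + (0)·(0) + (9)·(3) + (36)·(6) + (49)·(7) + (64)·(8) = 1063.

1063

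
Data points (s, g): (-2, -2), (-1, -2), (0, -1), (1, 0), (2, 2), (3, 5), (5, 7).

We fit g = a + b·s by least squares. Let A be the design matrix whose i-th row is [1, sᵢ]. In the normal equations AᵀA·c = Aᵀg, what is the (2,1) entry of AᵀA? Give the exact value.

Row 2 ↔ basis s, column 1 ↔ basis 1, so (AᵀA)_{2,1} = Σᵢ s = (-2)·(1) + (-1)·(1) + (0)·(1) + (1)·(1) + (2)·(1) + (3)·(1) + (5)·(1) = 8.

8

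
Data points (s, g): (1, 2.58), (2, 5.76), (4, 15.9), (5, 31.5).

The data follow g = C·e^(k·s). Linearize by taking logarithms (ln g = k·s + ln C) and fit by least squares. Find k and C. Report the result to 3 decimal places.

Linearized form: ln g = k·s + ln C. From the 4 transformed points,
Over the data: Σs = 12.0000, Σ(s)² = 46.0000, Σln g = 8.9150, Σs·ln g = 32.7649.
Normal system: [[46.0000, 12.0000]; [12.0000, 4]]·[k, ln C]ᵀ = [32.7649, 8.9150]ᵀ.
Δ = 46.0000·4 − (12.0000)² = 40.0000; k = (32.7649·4 − 12.0000·8.9150)/40.0000 = 0.60198, ln C = (46.0000·8.9150 − 12.0000·32.7649)/40.0000 = 0.42283, so C = exp(0.42283) = 1.52627.

k = 0.602, C = 1.526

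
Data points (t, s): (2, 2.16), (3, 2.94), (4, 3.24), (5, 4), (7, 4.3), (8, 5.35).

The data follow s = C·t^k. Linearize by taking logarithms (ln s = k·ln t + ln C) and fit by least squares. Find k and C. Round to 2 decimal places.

k = 0.60, C = 1.45

Linearized form: ln s = k·ln t + ln C. From the 6 transformed points,
XᵀX = [[14.3101, 8.8128]; [8.8128, 6]], rhs = [11.9052, 7.5461]ᵀ  (here Σln t = 8.8128, Σ(ln t)² = 14.3101, Σln s = 7.5461, Σln t·ln s = 11.9052).
Slope k = (n·Σln t·ln s − Σln t·Σln s)/(n·Σ(ln t)² − (Σln t)²) = (6·11.9052 − 8.8128·7.5461)/8.1947 = 0.60141; ln C = (Σln s − k·Σln t)/n = 0.37433, so C = exp(0.37433) = 1.45401.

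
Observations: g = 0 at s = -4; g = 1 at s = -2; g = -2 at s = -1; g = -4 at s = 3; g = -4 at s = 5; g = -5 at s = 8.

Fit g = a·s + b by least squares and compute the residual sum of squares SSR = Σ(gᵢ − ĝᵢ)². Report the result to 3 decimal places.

SSR = 4.679

Forming XᵀX = [[119, 9]; [9, 6]] and Xᵀg = [-72, -14]ᵀ gives XᵀX·[a, b]ᵀ = Xᵀg.
Determinant 119·6 − 9² = 633.
a = ((-72)·6 − 9·(-14))/633 = -102/211; b = (119·(-14) − 9·(-72))/633 = -1018/633.
Residuals: -206/633, 1039/633, -554/633, -596/633, 16/633, 301/633; SSR = 2962/633.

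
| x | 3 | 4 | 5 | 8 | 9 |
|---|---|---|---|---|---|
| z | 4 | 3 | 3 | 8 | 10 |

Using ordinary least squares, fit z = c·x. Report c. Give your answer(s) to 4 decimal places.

c = 0.9897

Setting ∂/∂c … = 0 gives: 195·c = 193.
(Σx·x = 195, Σx·z = 193.)
Hence c = 193 / 195 ≈ 0.989744.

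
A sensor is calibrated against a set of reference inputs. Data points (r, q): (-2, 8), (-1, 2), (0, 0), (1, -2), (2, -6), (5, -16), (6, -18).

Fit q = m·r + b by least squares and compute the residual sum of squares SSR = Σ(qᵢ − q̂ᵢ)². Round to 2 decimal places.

SSR = 5.49

Forming XᵀX = [[71, 11]; [11, 7]] and Xᵀq = [-220, -32]ᵀ gives XᵀX·[m, b]ᵀ = Xᵀq.
det = 71·7 − 11² = 376.
m = ((-220)·7 − 11·(-32))/376 = -297/94; b = (71·(-32) − 11·(-220))/376 = 37/94.
Residuals: 121/94, -73/47, -37/94, 36/47, -7/94, -28/47, 53/94; SSR = 258/47.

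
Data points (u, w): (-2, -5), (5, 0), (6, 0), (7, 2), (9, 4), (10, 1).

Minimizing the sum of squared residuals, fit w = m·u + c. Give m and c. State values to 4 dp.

m = 0.6422, c = -3.4128

Setting ∂/∂m … = 0 gives: 295·m + 35·c = 70;  35·m + 6·c = 2.
det = 295·6 − 35² = 545.
m = (70·6 − 35·2)/545 = 70/109; c = (295·2 − 35·70)/545 = -372/109.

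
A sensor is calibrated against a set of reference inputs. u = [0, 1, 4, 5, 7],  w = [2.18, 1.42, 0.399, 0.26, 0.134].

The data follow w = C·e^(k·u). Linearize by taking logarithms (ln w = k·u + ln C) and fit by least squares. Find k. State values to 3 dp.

Let Y = ln w. Fitting Y = k·u + ln C by least squares:
Σu = 17.0000, Σ(u)² = 91.0000, Σln w = -3.1458, Σu·ln w = -24.1293.
Normal system: [[91.0000, 17.0000]; [17.0000, 5]]·[k, ln C]ᵀ = [-24.1293, -3.1458]ᵀ.
Solving (det = 166.0000): k = -0.40463, ln C = 0.74657.

k = -0.405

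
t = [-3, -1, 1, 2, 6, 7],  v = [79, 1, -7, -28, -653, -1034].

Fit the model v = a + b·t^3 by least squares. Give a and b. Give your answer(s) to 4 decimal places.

Forming AᵀA = [[6, 540]; [540, 165100]] and Aᵀv = [-1642, -498075]ᵀ gives AᵀA·[a, b]ᵀ = Aᵀv.
det = 6·165100 − 540² = 699000.
a = ((-1642)·165100 − 540·(-498075))/699000 = -21337/6990; b = (6·(-498075) − 540·(-1642))/699000 = -70059/23300.

a = -3.0525, b = -3.0068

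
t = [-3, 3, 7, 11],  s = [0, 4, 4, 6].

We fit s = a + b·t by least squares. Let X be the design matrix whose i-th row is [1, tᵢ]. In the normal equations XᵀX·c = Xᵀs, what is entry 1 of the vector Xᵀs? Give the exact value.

Entry 1 ↔ basis 1, so (Xᵀs)_{1} = Σᵢ sᵢ = (1)·(0) + (1)·(4) + (1)·(4) + (1)·(6) = 14.

14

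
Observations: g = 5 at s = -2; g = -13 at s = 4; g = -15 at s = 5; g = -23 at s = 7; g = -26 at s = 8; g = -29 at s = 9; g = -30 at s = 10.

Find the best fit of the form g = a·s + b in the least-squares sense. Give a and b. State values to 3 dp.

a = -3.032, b = -0.957

With design matrix A, AᵀA = [[339, 41]; [41, 7]] and Aᵀg = [-1067, -131]ᵀ.
Determinant 339·7 − 41² = 692.
a = ((-1067)·7 − 41·(-131))/692 = -1049/346; b = (339·(-131) − 41·(-1067))/692 = -331/346.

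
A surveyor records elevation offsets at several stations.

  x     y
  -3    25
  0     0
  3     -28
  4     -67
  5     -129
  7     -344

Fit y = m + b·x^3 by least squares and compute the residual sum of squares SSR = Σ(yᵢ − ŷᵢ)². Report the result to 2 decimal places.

With design matrix A, AᵀA = [[6, 532]; [532, 138828]] and Aᵀy = [-543, -139836]ᵀ.
Δ = 6·138828 − 532² = 549944.
m = ((-543)·138828 − 532·(-139836))/549944 = -247713/137486; b = (6·(-139836) − 532·(-543))/549944 = -137535/137486.
Residuals: -14291/68743, 247713/137486, 55775/68743, -161609/137486, -148053/68743, 63517/68743; SSR = 1487831/137486.

SSR = 10.82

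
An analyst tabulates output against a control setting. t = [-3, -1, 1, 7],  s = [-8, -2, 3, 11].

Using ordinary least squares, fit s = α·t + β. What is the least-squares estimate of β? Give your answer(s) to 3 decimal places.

Entries of MᵀM: Σt·t = 60, Σt = 4, Σ1 = 4.
For Mᵀs: Σt·s = 106, Σs = 4.
Δ = 60·4 − 4² = 224.
α = (106·4 − 4·4)/224 = 51/28; β = (60·4 − 4·106)/224 = -23/28.

β = -0.821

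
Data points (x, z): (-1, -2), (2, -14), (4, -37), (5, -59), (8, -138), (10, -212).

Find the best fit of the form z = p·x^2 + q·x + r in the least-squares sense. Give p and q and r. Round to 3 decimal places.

The normal system AᵀA·[p, q, r]ᵀ = Aᵀz is [[14994, 1708, 210]; [1708, 210, 28]; [210, 28, 6]]·[p, q, r]ᵀ = [-32157, -3693, -462]ᵀ.
Solving the 3×3 system (Gaussian elimination) gives p = -10669/5460, q = -101/70, r = -1463/780.

p = -1.954, q = -1.443, r = -1.876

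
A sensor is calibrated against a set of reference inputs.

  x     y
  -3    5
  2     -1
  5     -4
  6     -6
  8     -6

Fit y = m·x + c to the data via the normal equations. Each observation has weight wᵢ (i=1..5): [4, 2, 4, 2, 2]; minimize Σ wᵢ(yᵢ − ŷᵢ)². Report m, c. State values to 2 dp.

Normal-equation sums: Σwᵢ·x·x = 344, Σwᵢ·x = 40, Σwᵢ·1 = 14.
Moment sums: Σwᵢ·x·y = -312, Σwᵢ·y = -22.
Δ = 344·14 − 40² = 3216.
m = ((-312)·14 − 40·(-22))/3216 = -218/201; c = (344·(-22) − 40·(-312))/3216 = 307/201.

m = -1.08, c = 1.53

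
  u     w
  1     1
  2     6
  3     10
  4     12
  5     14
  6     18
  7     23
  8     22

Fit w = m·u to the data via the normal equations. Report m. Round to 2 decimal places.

m = 2.97

The normal equations are: 204·m = 606.
(Σu·u = 204, Σu·w = 606.)
Hence m = 606 / 204 ≈ 2.97059.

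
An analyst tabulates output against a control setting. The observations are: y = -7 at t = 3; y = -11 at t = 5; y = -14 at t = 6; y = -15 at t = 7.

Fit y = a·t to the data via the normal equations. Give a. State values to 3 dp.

Entries of MᵀM: Σt·t = 119.
Right-hand side: Σt·y = -265.
So MᵀM·[a]ᵀ = Mᵀy: [[119]]·[a]ᵀ = [-265]ᵀ.
a = (-265)/119 = -2.22689.

a = -2.227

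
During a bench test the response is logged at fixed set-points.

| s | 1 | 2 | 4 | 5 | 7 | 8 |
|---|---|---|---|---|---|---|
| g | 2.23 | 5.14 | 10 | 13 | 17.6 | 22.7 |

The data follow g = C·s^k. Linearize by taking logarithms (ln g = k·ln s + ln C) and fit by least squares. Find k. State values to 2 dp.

With ln gᵢ as the transformed response and ln sᵢ as the regressor:
Σln s = 7.7142, Σ(ln s)² = 13.1032, Σln g = 13.2969, Σln s·ln g = 20.5284.
Equations: 13.1032·k + 7.7142·ln C = 20.5284;  7.7142·k + 6·ln C = 13.2969.
Δ = 13.1032·6 − (7.7142)² = 19.1098; k = (20.5284·6 − 7.7142·13.2969)/19.1098 = 1.07772, ln C = (13.1032·13.2969 − 7.7142·20.5284)/19.1098 = 0.83051.

k = 1.08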